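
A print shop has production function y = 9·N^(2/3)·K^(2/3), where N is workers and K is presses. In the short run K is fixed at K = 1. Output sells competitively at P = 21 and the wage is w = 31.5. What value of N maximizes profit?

With K = 1, MP_N = (2/3)·9·N^(-1/3)·1^(2/3) = 6·N^(-1/3).
Profit maximization for a price taker requires P·MP_N = w: 21·6·N^(-1/3) = 31.5.
So N^(-1/3) = 0.25, which gives N = 64.

N* = 64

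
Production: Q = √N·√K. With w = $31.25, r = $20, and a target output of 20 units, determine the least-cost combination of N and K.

N* = 16, K* = 25

Cost minimization requires the marginal rate of technical substitution to equal the input-price ratio: MP_N/MP_K = w/r.
Here MP_N/MP_K = (1/2)·(K/N)/(1/2) = (K/N). Setting this equal to 31.25/20 = 1.5625 gives K = 1.5625N.
Substituting into Q = 20: N^(1/2)·(1.5625N)^(1/2) = 20.
Solving, N = 16 and K = 25.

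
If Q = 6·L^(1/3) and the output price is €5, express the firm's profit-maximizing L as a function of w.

MP_L = (1/3)·6·L^(-2/3) = 2·L^(-2/3).
Setting P·MP_L = w: 10·L^(-2/3) = w.
Solving for L: L^(-2/3) = w/10, so L = (10/w)^(3/2).

L(w) = (10/w)^(3/2)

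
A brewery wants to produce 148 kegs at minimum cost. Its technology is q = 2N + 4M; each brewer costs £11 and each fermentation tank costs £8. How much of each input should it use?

N* = 0, M* = 37

The inputs are perfect substitutes, so the firm uses whichever has the lower cost per unit of output.
Cost per unit of output via N is w/2 = 5.5; via M it is r/4 = 2. M is cheaper.
Producing q = 148 with M alone: N = 0, M = 37.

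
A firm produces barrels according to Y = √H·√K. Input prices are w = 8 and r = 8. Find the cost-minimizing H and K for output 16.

Cost minimization requires the marginal rate of technical substitution to equal the input-price ratio: MP_H/MP_K = w/r.
Here MP_H/MP_K = (1/2)·(K/H)/(1/2) = (K/H). Setting this equal to 8/8 = 1 gives K = H.
Substituting into Y = 16: H^(1/2)·(H)^(1/2) = 16.
Solving, H = 16 and K = 16.

H* = 16, K* = 16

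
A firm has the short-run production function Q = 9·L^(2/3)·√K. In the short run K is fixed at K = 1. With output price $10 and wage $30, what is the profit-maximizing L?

With K = 1, MP_L = (2/3)·9·L^(-1/3)·1^(1/2) = 6·L^(-1/3).
Profit maximization for a price taker requires P·MP_L = w: 10·6·L^(-1/3) = 30.
So L^(-1/3) = 0.5, which gives L = 8.

L* = 8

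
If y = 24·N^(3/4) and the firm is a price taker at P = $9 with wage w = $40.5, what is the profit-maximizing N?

N* = 256

MP_N = (3/4)·24·N^(-1/4) = 18·N^(-1/4).
Profit maximization for a price taker requires P·MP_N = w: 9·18·N^(-1/4) = 40.5.
So N^(-1/4) = 0.25, which gives N = 256.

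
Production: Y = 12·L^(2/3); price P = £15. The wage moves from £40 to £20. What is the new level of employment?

From P·MP_L = w with MP_L = 8·L^(-1/3), the labor demand is L(w) = (120/w)^(3).
At w = 40: L = 27. At w = 20: L = 216.

L* = 216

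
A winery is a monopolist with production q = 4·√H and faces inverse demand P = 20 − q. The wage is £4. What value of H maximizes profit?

Marginal revenue from the inverse demand is MR = 20 − 2q.
The marginal product is MP_H = 2·H^(-1/2).
A monopolist hires until marginal revenue product equals the wage: MR·MP_H = w.
At H, q = 4·√H. Substituting and solving: (20 − 8·√H)·2·H^(-1/2) = 4 gives H = 4.

H* = 4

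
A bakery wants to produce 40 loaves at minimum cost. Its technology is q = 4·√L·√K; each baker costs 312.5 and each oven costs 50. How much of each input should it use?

L* = 4, K* = 25

Cost minimization requires the marginal rate of technical substitution to equal the input-price ratio: MP_L/MP_K = w/r.
Here MP_L/MP_K = (1/2)·(K/L)/(1/2) = (K/L). Setting this equal to 312.5/50 = 6.25 gives K = 6.25L.
Substituting into q = 40: 4·L^(1/2)·(6.25L)^(1/2) = 40.
Solving, L = 4 and K = 25.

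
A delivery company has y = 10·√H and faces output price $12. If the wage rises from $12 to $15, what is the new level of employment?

H* = 16

From P·MP_H = w with MP_H = 5·H^(-1/2), the labor demand is H(w) = (60/w)^(2).
At w = 12: H = 25. At w = 15: H = 16.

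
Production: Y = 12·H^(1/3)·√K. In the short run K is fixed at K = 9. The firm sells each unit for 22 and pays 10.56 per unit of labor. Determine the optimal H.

With K = 9, MP_H = (1/3)·12·H^(-2/3)·9^(1/2) = 12·H^(-2/3).
Profit maximization for a price taker requires P·MP_H = w: 22·12·H^(-2/3) = 10.56.
So H^(-2/3) = 0.04, which gives H = 125.

H* = 125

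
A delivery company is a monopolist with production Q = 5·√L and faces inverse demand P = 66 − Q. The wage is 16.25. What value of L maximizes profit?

Marginal revenue from the inverse demand is MR = 66 − 2Q.
The marginal product is MP_L = 2.5·L^(-1/2).
A monopolist hires until marginal revenue product equals the wage: MR·MP_L = w.
At L, Q = 5·√L. Substituting and solving: (66 − 10·√L)·2.5·L^(-1/2) = 16.25 gives L = 16.

L* = 16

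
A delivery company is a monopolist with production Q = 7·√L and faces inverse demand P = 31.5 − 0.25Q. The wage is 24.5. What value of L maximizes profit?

Marginal revenue from the inverse demand is MR = 31.5 − 0.5Q.
The marginal product is MP_L = 3.5·L^(-1/2).
A monopolist hires until marginal revenue product equals the wage: MR·MP_L = w.
At L, Q = 7·√L. Substituting and solving: (31.5 − 3.5·√L)·3.5·L^(-1/2) = 24.5 gives L = 9.

L* = 9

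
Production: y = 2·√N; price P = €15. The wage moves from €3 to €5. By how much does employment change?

From P·MP_N = w with MP_N = N^(-1/2), the labor demand is N(w) = (15/w)^(2).
At w = 3: N = 25. At w = 5: N = 9.
ΔN = 9 − 25 = -16.

ΔN = -16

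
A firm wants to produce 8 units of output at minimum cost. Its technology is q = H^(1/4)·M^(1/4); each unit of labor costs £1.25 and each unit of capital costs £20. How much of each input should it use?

H* = 256, M* = 16

Cost minimization requires the marginal rate of technical substitution to equal the input-price ratio: MP_H/MP_M = w/r.
Here MP_H/MP_M = (1/4)·(M/H)/(1/4) = (M/H). Setting this equal to 1.25/20 = 0.0625 gives M = 0.0625H.
Substituting into q = 8: H^(1/4)·(0.0625H)^(1/4) = 8.
Solving, H = 256 and M = 16.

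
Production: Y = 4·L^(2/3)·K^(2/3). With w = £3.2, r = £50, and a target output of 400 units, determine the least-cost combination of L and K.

L* = 125, K* = 8

Cost minimization requires the marginal rate of technical substitution to equal the input-price ratio: MP_L/MP_K = w/r.
Here MP_L/MP_K = (2/3)·(K/L)/(2/3) = (K/L). Setting this equal to 3.2/50 = 0.064 gives K = 0.064L.
Substituting into Y = 400: 4·L^(2/3)·(0.064L)^(2/3) = 400.
Solving, L = 125 and K = 8.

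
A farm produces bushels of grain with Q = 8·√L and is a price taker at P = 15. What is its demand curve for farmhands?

L(w) = 3600/w²

MP_L = (1/2)·8·L^(-1/2) = 4·L^(-1/2).
Setting P·MP_L = w: 60·L^(-1/2) = w.
Solving for L: L^(-1/2) = w/60, so L = (60/w)^(2).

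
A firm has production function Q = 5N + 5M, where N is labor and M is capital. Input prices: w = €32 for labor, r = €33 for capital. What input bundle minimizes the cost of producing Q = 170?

N* = 34, M* = 0

The inputs are perfect substitutes, so the firm uses whichever has the lower cost per unit of output.
Cost per unit of output via N is w/5 = 6.4; via M it is r/5 = 6.6. N is cheaper.
Producing Q = 170 with N alone: N = 34, M = 0.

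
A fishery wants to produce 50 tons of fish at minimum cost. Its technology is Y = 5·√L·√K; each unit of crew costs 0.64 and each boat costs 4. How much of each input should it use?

L* = 25, K* = 4

Cost minimization requires the marginal rate of technical substitution to equal the input-price ratio: MP_L/MP_K = w/r.
Here MP_L/MP_K = (1/2)·(K/L)/(1/2) = (K/L). Setting this equal to 0.64/4 = 0.16 gives K = 0.16L.
Substituting into Y = 50: 5·L^(1/2)·(0.16L)^(1/2) = 50.
Solving, L = 25 and K = 4.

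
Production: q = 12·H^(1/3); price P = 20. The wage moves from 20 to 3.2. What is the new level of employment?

From P·MP_H = w with MP_H = 4·H^(-2/3), the labor demand is H(w) = (80/w)^(3/2).
At w = 20: H = 8. At w = 3.2: H = 125.

H* = 125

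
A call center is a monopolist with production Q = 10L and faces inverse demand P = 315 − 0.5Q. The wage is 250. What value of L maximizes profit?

L* = 29

Marginal revenue from the inverse demand is MR = 315 − Q.
The marginal product is MP_L = 10.
A monopolist hires until marginal revenue product equals the wage: MR·MP_L = w.
(315 − 10L)·10 = 250, so L = 29.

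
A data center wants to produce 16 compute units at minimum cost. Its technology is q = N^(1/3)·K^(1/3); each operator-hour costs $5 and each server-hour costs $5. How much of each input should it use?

Cost minimization requires the marginal rate of technical substitution to equal the input-price ratio: MP_N/MP_K = w/r.
Here MP_N/MP_K = (1/3)·(K/N)/(1/3) = (K/N). Setting this equal to 5/5 = 1 gives K = N.
Substituting into q = 16: N^(1/3)·(N)^(1/3) = 16.
Solving, N = 64 and K = 64.

N* = 64, K* = 64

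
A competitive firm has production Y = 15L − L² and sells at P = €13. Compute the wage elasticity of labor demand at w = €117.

From P·MP_L = w with MP_L = 15 − 2L, labor demand is L(w) = (15 − w/13)/2.
dL/dw = −1/(26) = -1/26.
At w = 117, L = 3, so ε = (dL/dw)·(w/L) = (-1/26)·(117/3) = -1.5.

ε = -1.5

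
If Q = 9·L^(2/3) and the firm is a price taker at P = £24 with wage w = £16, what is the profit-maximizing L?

L* = 729

MP_L = (2/3)·9·L^(-1/3) = 6·L^(-1/3).
Profit maximization for a price taker requires P·MP_L = w: 24·6·L^(-1/3) = 16.
So L^(-1/3) = 1/9, which gives L = 729.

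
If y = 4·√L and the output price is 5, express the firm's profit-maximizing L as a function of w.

MP_L = (1/2)·4·L^(-1/2) = 2·L^(-1/2).
Setting P·MP_L = w: 10·L^(-1/2) = w.
Solving for L: L^(-1/2) = w/10, so L = (10/w)^(2).

L(w) = 100/w²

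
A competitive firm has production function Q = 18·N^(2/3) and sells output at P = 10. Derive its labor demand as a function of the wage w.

N(w) = 1728000/w³

MP_N = (2/3)·18·N^(-1/3) = 12·N^(-1/3).
Setting P·MP_N = w: 120·N^(-1/3) = w.
Solving for N: N^(-1/3) = w/120, so N = (120/w)^(3).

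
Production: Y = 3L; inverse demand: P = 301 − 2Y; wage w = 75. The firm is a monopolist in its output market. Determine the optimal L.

Marginal revenue from the inverse demand is MR = 301 − 4Y.
The marginal product is MP_L = 3.
A monopolist hires until marginal revenue product equals the wage: MR·MP_L = w.
(301 − 12L)·3 = 75, so L = 23.

L* = 23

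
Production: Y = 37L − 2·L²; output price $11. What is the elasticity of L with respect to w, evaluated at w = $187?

From P·MP_L = w with MP_L = 37 − 4L, labor demand is L(w) = (37 − w/11)/4.
dL/dw = −1/(44) = -1/44.
At w = 187, L = 5, so ε = (dL/dw)·(w/L) = (-1/44)·(187/5) = -0.85.

ε = -0.85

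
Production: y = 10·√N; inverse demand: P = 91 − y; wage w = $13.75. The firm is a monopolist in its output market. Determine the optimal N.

N* = 16

Marginal revenue from the inverse demand is MR = 91 − 2y.
The marginal product is MP_N = 5·N^(-1/2).
A monopolist hires until marginal revenue product equals the wage: MR·MP_N = w.
At N, y = 10·√N. Substituting and solving: (91 − 20·√N)·5·N^(-1/2) = 13.75 gives N = 16.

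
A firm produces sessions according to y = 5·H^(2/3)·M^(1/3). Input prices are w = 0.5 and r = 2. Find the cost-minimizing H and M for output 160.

Cost minimization requires the marginal rate of technical substitution to equal the input-price ratio: MP_H/MP_M = w/r.
Here MP_H/MP_M = (2/3)·(M/H)/(1/3) = 2·(M/H). Setting this equal to 0.5/2 = 0.25 gives M = 0.125H.
Substituting into y = 160: 5·H^(2/3)·(0.125H)^(1/3) = 160.
Solving, H = 64 and M = 8.

H* = 64, M* = 8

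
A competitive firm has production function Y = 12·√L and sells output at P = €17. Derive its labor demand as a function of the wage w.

L(w) = 10404/w²

MP_L = (1/2)·12·L^(-1/2) = 6·L^(-1/2).
Setting P·MP_L = w: 102·L^(-1/2) = w.
Solving for L: L^(-1/2) = w/102, so L = (102/w)^(2).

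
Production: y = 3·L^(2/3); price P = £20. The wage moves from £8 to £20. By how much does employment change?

From P·MP_L = w with MP_L = 2·L^(-1/3), the labor demand is L(w) = (40/w)^(3).
At w = 8: L = 125. At w = 20: L = 8.
ΔL = 8 − 125 = -117.

ΔL = -117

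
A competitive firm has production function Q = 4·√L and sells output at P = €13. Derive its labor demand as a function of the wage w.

L(w) = 676/w²

MP_L = (1/2)·4·L^(-1/2) = 2·L^(-1/2).
Setting P·MP_L = w: 26·L^(-1/2) = w.
Solving for L: L^(-1/2) = w/26, so L = (26/w)^(2).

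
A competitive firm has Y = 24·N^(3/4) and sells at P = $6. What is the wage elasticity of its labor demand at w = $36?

MP_N = (3/4)·24·N^(-1/4), so P·MP_N = w gives 108·N^(-1/4) = w.
Solving, N(w) = (108/w)^(4). This is a constant-elasticity form: N ∝ w^(−4), so ε = −4.

ε = -4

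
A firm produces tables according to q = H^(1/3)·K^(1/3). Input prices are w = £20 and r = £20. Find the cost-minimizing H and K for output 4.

H* = 8, K* = 8

Cost minimization requires the marginal rate of technical substitution to equal the input-price ratio: MP_H/MP_K = w/r.
Here MP_H/MP_K = (1/3)·(K/H)/(1/3) = (K/H). Setting this equal to 20/20 = 1 gives K = H.
Substituting into q = 4: H^(1/3)·(H)^(1/3) = 4.
Solving, H = 8 and K = 8.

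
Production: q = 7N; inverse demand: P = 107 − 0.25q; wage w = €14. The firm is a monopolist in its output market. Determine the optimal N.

N* = 30

Marginal revenue from the inverse demand is MR = 107 − 0.5q.
The marginal product is MP_N = 7.
A monopolist hires until marginal revenue product equals the wage: MR·MP_N = w.
(107 − 3.5N)·7 = 14, so N = 30.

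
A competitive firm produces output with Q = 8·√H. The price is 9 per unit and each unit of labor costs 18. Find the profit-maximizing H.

MP_H = (1/2)·8·H^(-1/2) = 4·H^(-1/2).
Profit maximization for a price taker requires P·MP_H = w: 9·4·H^(-1/2) = 18.
So H^(-1/2) = 0.5, which gives H = 4.

H* = 4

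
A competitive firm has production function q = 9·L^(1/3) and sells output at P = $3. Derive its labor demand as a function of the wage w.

MP_L = (1/3)·9·L^(-2/3) = 3·L^(-2/3).
Setting P·MP_L = w: 9·L^(-2/3) = w.
Solving for L: L^(-2/3) = w/9, so L = (9/w)^(3/2).

L(w) = (9/w)^(3/2)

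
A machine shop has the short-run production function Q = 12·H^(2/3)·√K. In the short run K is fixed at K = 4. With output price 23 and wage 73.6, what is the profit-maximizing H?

With K = 4, MP_H = (2/3)·12·H^(-1/3)·4^(1/2) = 16·H^(-1/3).
Profit maximization for a price taker requires P·MP_H = w: 23·16·H^(-1/3) = 73.6.
So H^(-1/3) = 0.2, which gives H = 125.

H* = 125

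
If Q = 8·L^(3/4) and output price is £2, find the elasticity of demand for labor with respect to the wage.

MP_L = (3/4)·8·L^(-1/4), so P·MP_L = w gives 12·L^(-1/4) = w.
Solving, L(w) = (12/w)^(4). This is a constant-elasticity form: L ∝ w^(−4), so ε = −4.

ε = -4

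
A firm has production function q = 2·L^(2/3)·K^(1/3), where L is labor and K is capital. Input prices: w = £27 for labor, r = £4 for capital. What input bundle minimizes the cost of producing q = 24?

L* = 8, K* = 27

Cost minimization requires the marginal rate of technical substitution to equal the input-price ratio: MP_L/MP_K = w/r.
Here MP_L/MP_K = (2/3)·(K/L)/(1/3) = 2·(K/L). Setting this equal to 27/4 = 6.75 gives K = 3.375L.
Substituting into q = 24: 2·L^(2/3)·(3.375L)^(1/3) = 24.
Solving, L = 8 and K = 27.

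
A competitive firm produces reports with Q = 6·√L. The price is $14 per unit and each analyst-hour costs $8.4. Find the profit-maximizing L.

MP_L = (1/2)·6·L^(-1/2) = 3·L^(-1/2).
Profit maximization for a price taker requires P·MP_L = w: 14·3·L^(-1/2) = 8.4.
So L^(-1/2) = 0.2, which gives L = 25.

L* = 25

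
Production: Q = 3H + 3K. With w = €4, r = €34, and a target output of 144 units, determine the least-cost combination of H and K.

The inputs are perfect substitutes, so the firm uses whichever has the lower cost per unit of output.
Cost per unit of output via H is w/3 = 4/3; via K it is r/3 = 34/3. H is cheaper.
Producing Q = 144 with H alone: H = 48, K = 0.

H* = 48, K* = 0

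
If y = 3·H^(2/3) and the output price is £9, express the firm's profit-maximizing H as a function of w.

MP_H = (2/3)·3·H^(-1/3) = 2·H^(-1/3).
Setting P·MP_H = w: 18·H^(-1/3) = w.
Solving for H: H^(-1/3) = w/18, so H = (18/w)^(3).

H(w) = 5832/w³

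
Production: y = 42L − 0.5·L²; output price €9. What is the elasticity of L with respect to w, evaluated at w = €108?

ε = -0.4

From P·MP_L = w with MP_L = 42 − L, labor demand is L(w) = 42 − w/9.
dL/dw = −1/(9) = -1/9.
At w = 108, L = 30, so ε = (dL/dw)·(w/L) = (-1/9)·(108/30) = -0.4.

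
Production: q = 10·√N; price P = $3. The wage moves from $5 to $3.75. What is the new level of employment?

From P·MP_N = w with MP_N = 5·N^(-1/2), the labor demand is N(w) = (15/w)^(2).
At w = 5: N = 9. At w = 3.75: N = 16.

N* = 16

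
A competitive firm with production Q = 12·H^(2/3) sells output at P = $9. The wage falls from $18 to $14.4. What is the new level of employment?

H* = 125

From P·MP_H = w with MP_H = 8·H^(-1/3), the labor demand is H(w) = (72/w)^(3).
At w = 18: H = 64. At w = 14.4: H = 125.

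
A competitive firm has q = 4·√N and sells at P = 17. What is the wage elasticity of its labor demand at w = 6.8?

MP_N = (1/2)·4·N^(-1/2), so P·MP_N = w gives 34·N^(-1/2) = w.
Solving, N(w) = (34/w)^(2). This is a constant-elasticity form: N ∝ w^(−2), so ε = −2.

ε = -2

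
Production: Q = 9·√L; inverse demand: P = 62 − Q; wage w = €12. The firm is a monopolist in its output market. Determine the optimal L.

Marginal revenue from the inverse demand is MR = 62 − 2Q.
The marginal product is MP_L = 4.5·L^(-1/2).
A monopolist hires until marginal revenue product equals the wage: MR·MP_L = w.
At L, Q = 9·√L. Substituting and solving: (62 − 18·√L)·4.5·L^(-1/2) = 12 gives L = 9.

L* = 9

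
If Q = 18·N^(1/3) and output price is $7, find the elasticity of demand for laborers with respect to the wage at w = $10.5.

ε = -1.5

MP_N = (1/3)·18·N^(-2/3), so P·MP_N = w gives 42·N^(-2/3) = w.
Solving, N(w) = (42/w)^(3/2). This is a constant-elasticity form: N ∝ w^(−3/2), so ε = −3/2.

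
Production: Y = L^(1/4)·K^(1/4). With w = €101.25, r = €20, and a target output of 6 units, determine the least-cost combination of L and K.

Cost minimization requires the marginal rate of technical substitution to equal the input-price ratio: MP_L/MP_K = w/r.
Here MP_L/MP_K = (1/4)·(K/L)/(1/4) = (K/L). Setting this equal to 101.25/20 = 5.0625 gives K = 5.0625L.
Substituting into Y = 6: L^(1/4)·(5.0625L)^(1/4) = 6.
Solving, L = 16 and K = 81.

L* = 16, K* = 81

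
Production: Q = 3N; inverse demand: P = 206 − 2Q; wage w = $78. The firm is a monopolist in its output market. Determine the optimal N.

N* = 15

Marginal revenue from the inverse demand is MR = 206 − 4Q.
The marginal product is MP_N = 3.
A monopolist hires until marginal revenue product equals the wage: MR·MP_N = w.
(206 − 12N)·3 = 78, so N = 15.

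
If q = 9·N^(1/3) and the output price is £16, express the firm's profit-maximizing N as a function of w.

N(w) = (48/w)^(3/2)

MP_N = (1/3)·9·N^(-2/3) = 3·N^(-2/3).
Setting P·MP_N = w: 48·N^(-2/3) = w.
Solving for N: N^(-2/3) = w/48, so N = (48/w)^(3/2).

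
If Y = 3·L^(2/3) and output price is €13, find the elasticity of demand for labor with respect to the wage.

ε = -3

MP_L = (2/3)·3·L^(-1/3), so P·MP_L = w gives 26·L^(-1/3) = w.
Solving, L(w) = (26/w)^(3). This is a constant-elasticity form: L ∝ w^(−3), so ε = −3.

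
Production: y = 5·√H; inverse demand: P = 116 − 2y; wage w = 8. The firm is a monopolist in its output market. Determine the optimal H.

H* = 25

Marginal revenue from the inverse demand is MR = 116 − 4y.
The marginal product is MP_H = 2.5·H^(-1/2).
A monopolist hires until marginal revenue product equals the wage: MR·MP_H = w.
At H, y = 5·√H. Substituting and solving: (116 − 20·√H)·2.5·H^(-1/2) = 8 gives H = 25.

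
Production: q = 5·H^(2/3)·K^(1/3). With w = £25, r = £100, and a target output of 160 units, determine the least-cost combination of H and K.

H* = 64, K* = 8

Cost minimization requires the marginal rate of technical substitution to equal the input-price ratio: MP_H/MP_K = w/r.
Here MP_H/MP_K = (2/3)·(K/H)/(1/3) = 2·(K/H). Setting this equal to 25/100 = 0.25 gives K = 0.125H.
Substituting into q = 160: 5·H^(2/3)·(0.125H)^(1/3) = 160.
Solving, H = 64 and K = 8.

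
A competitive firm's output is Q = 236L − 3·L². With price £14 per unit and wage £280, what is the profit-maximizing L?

L* = 36

The marginal product of L is MP_L = 236 − 6L.
A price-taking firm hires until the value of the marginal product equals the wage: P·MP_L = w, so 14·(236 − 6L) = 280.
Then 236 − 6L = 20, giving L = 36.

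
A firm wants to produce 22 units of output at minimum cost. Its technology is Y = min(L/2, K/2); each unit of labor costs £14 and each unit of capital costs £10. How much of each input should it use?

L* = 44, K* = 44

With a fixed-proportions technology, the cost-minimizing bundle uses no slack in either input: L/2 = K/2 = Y.
So L = 2·22 = 44 and K = 2·22 = 44.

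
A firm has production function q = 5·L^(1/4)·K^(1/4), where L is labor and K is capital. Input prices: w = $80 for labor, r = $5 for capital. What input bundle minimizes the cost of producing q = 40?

Cost minimization requires the marginal rate of technical substitution to equal the input-price ratio: MP_L/MP_K = w/r.
Here MP_L/MP_K = (1/4)·(K/L)/(1/4) = (K/L). Setting this equal to 80/5 = 16 gives K = 16L.
Substituting into q = 40: 5·L^(1/4)·(16L)^(1/4) = 40.
Solving, L = 16 and K = 256.

L* = 16, K* = 256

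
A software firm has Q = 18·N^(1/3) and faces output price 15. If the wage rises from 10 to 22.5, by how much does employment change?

From P·MP_N = w with MP_N = 6·N^(-2/3), the labor demand is N(w) = (90/w)^(3/2).
At w = 10: N = 27. At w = 22.5: N = 8.
ΔN = 8 − 27 = -19.

ΔN = -19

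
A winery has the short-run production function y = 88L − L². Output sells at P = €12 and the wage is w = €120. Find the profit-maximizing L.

The marginal product of L is MP_L = 88 − 2L.
A price-taking firm hires until the value of the marginal product equals the wage: P·MP_L = w, so 12·(88 − 2L) = 120.
Then 88 − 2L = 10, giving L = 39.

L* = 39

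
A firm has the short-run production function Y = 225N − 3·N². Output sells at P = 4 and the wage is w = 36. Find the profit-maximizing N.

The marginal product of N is MP_N = 225 − 6N.
A price-taking firm hires until the value of the marginal product equals the wage: P·MP_N = w, so 4·(225 − 6N) = 36.
Then 225 − 6N = 9, giving N = 36.

N* = 36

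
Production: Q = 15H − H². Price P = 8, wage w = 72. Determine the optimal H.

The marginal product of H is MP_H = 15 − 2H.
A price-taking firm hires until the value of the marginal product equals the wage: P·MP_H = w, so 8·(15 − 2H) = 72.
Then 15 − 2H = 9, giving H = 3.

H* = 3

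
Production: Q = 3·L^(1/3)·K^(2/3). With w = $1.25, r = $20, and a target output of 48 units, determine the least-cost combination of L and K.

Cost minimization requires the marginal rate of technical substitution to equal the input-price ratio: MP_L/MP_K = w/r.
Here MP_L/MP_K = (1/3)·(K/L)/(2/3) = 0.5·(K/L). Setting this equal to 1.25/20 = 0.0625 gives K = 0.125L.
Substituting into Q = 48: 3·L^(1/3)·(0.125L)^(2/3) = 48.
Solving, L = 64 and K = 8.

L* = 64, K* = 8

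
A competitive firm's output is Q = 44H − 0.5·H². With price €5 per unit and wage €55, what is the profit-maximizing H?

H* = 33

The marginal product of H is MP_H = 44 − H.
A price-taking firm hires until the value of the marginal product equals the wage: P·MP_H = w, so 5·(44 − H) = 55.
Then 44 − H = 11, giving H = 33.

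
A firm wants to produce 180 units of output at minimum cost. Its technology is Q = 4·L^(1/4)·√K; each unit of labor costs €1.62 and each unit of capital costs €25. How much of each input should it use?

Cost minimization requires the marginal rate of technical substitution to equal the input-price ratio: MP_L/MP_K = w/r.
Here MP_L/MP_K = (1/4)·(K/L)/(1/2) = 0.5·(K/L). Setting this equal to 1.62/25 = 0.0648 gives K = 0.1296L.
Substituting into Q = 180: 4·L^(1/4)·(0.1296L)^(1/2) = 180.
Solving, L = 625 and K = 81.

L* = 625, K* = 81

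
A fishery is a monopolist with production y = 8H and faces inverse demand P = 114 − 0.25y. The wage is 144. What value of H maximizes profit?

H* = 24

Marginal revenue from the inverse demand is MR = 114 − 0.5y.
The marginal product is MP_H = 8.
A monopolist hires until marginal revenue product equals the wage: MR·MP_H = w.
(114 − 4H)·8 = 144, so H = 24.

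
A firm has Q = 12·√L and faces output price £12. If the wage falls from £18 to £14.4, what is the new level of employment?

L* = 25

From P·MP_L = w with MP_L = 6·L^(-1/2), the labor demand is L(w) = (72/w)^(2).
At w = 18: L = 16. At w = 14.4: L = 25.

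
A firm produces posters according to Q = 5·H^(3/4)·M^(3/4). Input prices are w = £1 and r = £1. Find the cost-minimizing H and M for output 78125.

Cost minimization requires the marginal rate of technical substitution to equal the input-price ratio: MP_H/MP_M = w/r.
Here MP_H/MP_M = (3/4)·(M/H)/(3/4) = (M/H). Setting this equal to 1/1 = 1 gives M = H.
Substituting into Q = 78125: 5·H^(3/4)·(H)^(3/4) = 78125.
Solving, H = 625 and M = 625.

H* = 625, M* = 625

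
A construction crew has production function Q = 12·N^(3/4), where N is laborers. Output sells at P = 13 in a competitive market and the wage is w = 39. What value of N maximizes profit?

MP_N = (3/4)·12·N^(-1/4) = 9·N^(-1/4).
Profit maximization for a price taker requires P·MP_N = w: 13·9·N^(-1/4) = 39.
So N^(-1/4) = 1/3, which gives N = 81.

N* = 81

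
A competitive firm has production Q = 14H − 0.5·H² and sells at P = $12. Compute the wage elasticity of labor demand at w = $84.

ε = -1

From P·MP_H = w with MP_H = 14 − H, labor demand is H(w) = 14 − w/12.
dH/dw = −1/(12) = -1/12.
At w = 84, H = 7, so ε = (dH/dw)·(w/H) = (-1/12)·(84/7) = -1.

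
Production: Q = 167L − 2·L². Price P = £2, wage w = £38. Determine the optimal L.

L* = 37

The marginal product of L is MP_L = 167 − 4L.
A price-taking firm hires until the value of the marginal product equals the wage: P·MP_L = w, so 2·(167 − 4L) = 38.
Then 167 − 4L = 19, giving L = 37.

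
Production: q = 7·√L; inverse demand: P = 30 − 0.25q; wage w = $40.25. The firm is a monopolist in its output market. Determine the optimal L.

L* = 4

Marginal revenue from the inverse demand is MR = 30 − 0.5q.
The marginal product is MP_L = 3.5·L^(-1/2).
A monopolist hires until marginal revenue product equals the wage: MR·MP_L = w.
At L, q = 7·√L. Substituting and solving: (30 − 3.5·√L)·3.5·L^(-1/2) = 40.25 gives L = 4.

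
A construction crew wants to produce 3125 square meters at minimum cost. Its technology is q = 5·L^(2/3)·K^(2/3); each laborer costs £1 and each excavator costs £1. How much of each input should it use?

L* = 125, K* = 125

Cost minimization requires the marginal rate of technical substitution to equal the input-price ratio: MP_L/MP_K = w/r.
Here MP_L/MP_K = (2/3)·(K/L)/(2/3) = (K/L). Setting this equal to 1/1 = 1 gives K = L.
Substituting into q = 3125: 5·L^(2/3)·(L)^(2/3) = 3125.
Solving, L = 125 and K = 125.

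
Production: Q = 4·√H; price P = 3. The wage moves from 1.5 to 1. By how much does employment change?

From P·MP_H = w with MP_H = 2·H^(-1/2), the labor demand is H(w) = (6/w)^(2).
At w = 1.5: H = 16. At w = 1: H = 36.
ΔH = 36 − 16 = 20.

ΔH = 20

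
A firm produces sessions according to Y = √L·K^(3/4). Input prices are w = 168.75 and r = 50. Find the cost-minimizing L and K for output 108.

L* = 16, K* = 81

Cost minimization requires the marginal rate of technical substitution to equal the input-price ratio: MP_L/MP_K = w/r.
Here MP_L/MP_K = (1/2)·(K/L)/(3/4) = (2/3)·(K/L). Setting this equal to 168.75/50 = 3.375 gives K = 5.0625L.
Substituting into Y = 108: L^(1/2)·(5.0625L)^(3/4) = 108.
Solving, L = 16 and K = 81.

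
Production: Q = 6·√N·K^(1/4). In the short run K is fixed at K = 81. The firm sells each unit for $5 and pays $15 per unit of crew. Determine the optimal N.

With K = 81, MP_N = (1/2)·6·N^(-1/2)·81^(1/4) = 9·N^(-1/2).
Profit maximization for a price taker requires P·MP_N = w: 5·9·N^(-1/2) = 15.
So N^(-1/2) = 1/3, which gives N = 9.

N* = 9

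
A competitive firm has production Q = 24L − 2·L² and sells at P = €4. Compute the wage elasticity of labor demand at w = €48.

ε = -1

From P·MP_L = w with MP_L = 24 − 4L, labor demand is L(w) = (24 − w/4)/4.
dL/dw = −1/(16) = -0.0625.
At w = 48, L = 3, so ε = (dL/dw)·(w/L) = (-0.0625)·(48/3) = -1.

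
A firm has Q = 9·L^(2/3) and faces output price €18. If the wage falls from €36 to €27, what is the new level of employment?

From P·MP_L = w with MP_L = 6·L^(-1/3), the labor demand is L(w) = (108/w)^(3).
At w = 36: L = 27. At w = 27: L = 64.

L* = 64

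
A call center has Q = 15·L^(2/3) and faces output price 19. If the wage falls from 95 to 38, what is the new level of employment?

From P·MP_L = w with MP_L = 10·L^(-1/3), the labor demand is L(w) = (190/w)^(3).
At w = 95: L = 8. At w = 38: L = 125.

L* = 125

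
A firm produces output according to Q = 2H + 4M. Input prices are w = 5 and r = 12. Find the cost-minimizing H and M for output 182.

The inputs are perfect substitutes, so the firm uses whichever has the lower cost per unit of output.
Cost per unit of output via H is w/2 = 2.5; via M it is r/4 = 3. H is cheaper.
Producing Q = 182 with H alone: H = 91, M = 0.

H* = 91, M* = 0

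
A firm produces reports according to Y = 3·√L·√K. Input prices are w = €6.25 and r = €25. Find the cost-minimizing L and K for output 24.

L* = 16, K* = 4

Cost minimization requires the marginal rate of technical substitution to equal the input-price ratio: MP_L/MP_K = w/r.
Here MP_L/MP_K = (1/2)·(K/L)/(1/2) = (K/L). Setting this equal to 6.25/25 = 0.25 gives K = 0.25L.
Substituting into Y = 24: 3·L^(1/2)·(0.25L)^(1/2) = 24.
Solving, L = 16 and K = 4.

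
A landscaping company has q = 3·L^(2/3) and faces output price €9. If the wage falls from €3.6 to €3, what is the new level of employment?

From P·MP_L = w with MP_L = 2·L^(-1/3), the labor demand is L(w) = (18/w)^(3).
At w = 3.6: L = 125. At w = 3: L = 216.

L* = 216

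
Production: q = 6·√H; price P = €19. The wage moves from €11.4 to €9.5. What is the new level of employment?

H* = 36

From P·MP_H = w with MP_H = 3·H^(-1/2), the labor demand is H(w) = (57/w)^(2).
At w = 11.4: H = 25. At w = 9.5: H = 36.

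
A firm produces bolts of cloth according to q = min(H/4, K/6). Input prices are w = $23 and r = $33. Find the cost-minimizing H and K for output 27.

H* = 108, K* = 162

With a fixed-proportions technology, the cost-minimizing bundle uses no slack in either input: H/4 = K/6 = q.
So H = 4·27 = 108 and K = 6·27 = 162.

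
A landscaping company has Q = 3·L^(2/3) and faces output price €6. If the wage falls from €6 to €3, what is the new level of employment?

From P·MP_L = w with MP_L = 2·L^(-1/3), the labor demand is L(w) = (12/w)^(3).
At w = 6: L = 8. At w = 3: L = 64.

L* = 64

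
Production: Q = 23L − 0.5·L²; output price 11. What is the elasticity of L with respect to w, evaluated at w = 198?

From P·MP_L = w with MP_L = 23 − L, labor demand is L(w) = 23 − w/11.
dL/dw = −1/(11) = -1/11.
At w = 198, L = 5, so ε = (dL/dw)·(w/L) = (-1/11)·(198/5) = -3.6.

ε = -3.6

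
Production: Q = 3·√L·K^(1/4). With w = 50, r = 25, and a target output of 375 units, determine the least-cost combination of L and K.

L* = 625, K* = 625

Cost minimization requires the marginal rate of technical substitution to equal the input-price ratio: MP_L/MP_K = w/r.
Here MP_L/MP_K = (1/2)·(K/L)/(1/4) = 2·(K/L). Setting this equal to 50/25 = 2 gives K = L.
Substituting into Q = 375: 3·L^(1/2)·(L)^(1/4) = 375.
Solving, L = 625 and K = 625.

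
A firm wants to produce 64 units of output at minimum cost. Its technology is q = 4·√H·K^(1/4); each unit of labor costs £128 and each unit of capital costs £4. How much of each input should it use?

H* = 16, K* = 256

Cost minimization requires the marginal rate of technical substitution to equal the input-price ratio: MP_H/MP_K = w/r.
Here MP_H/MP_K = (1/2)·(K/H)/(1/4) = 2·(K/H). Setting this equal to 128/4 = 32 gives K = 16H.
Substituting into q = 64: 4·H^(1/2)·(16H)^(1/4) = 64.
Solving, H = 16 and K = 256.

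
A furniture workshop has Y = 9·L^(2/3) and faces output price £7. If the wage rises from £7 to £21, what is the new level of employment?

L* = 8

From P·MP_L = w with MP_L = 6·L^(-1/3), the labor demand is L(w) = (42/w)^(3).
At w = 7: L = 216. At w = 21: L = 8.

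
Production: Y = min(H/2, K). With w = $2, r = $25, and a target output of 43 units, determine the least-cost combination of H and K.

H* = 86, K* = 43

With a fixed-proportions technology, the cost-minimizing bundle uses no slack in either input: H/2 = K = Y.
So H = 2·43 = 86 and K = 43.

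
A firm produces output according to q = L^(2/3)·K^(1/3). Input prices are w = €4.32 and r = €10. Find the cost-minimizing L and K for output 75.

L* = 125, K* = 27

Cost minimization requires the marginal rate of technical substitution to equal the input-price ratio: MP_L/MP_K = w/r.
Here MP_L/MP_K = (2/3)·(K/L)/(1/3) = 2·(K/L). Setting this equal to 4.32/10 = 0.432 gives K = 0.216L.
Substituting into q = 75: L^(2/3)·(0.216L)^(1/3) = 75.
Solving, L = 125 and K = 27.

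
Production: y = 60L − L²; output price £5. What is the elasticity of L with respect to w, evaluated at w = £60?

ε = -0.25

From P·MP_L = w with MP_L = 60 − 2L, labor demand is L(w) = (60 − w/5)/2.
dL/dw = −1/(10) = -0.1.
At w = 60, L = 24, so ε = (dL/dw)·(w/L) = (-0.1)·(60/24) = -0.25.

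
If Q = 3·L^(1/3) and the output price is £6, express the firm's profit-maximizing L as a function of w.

L(w) = (6/w)^(3/2)

MP_L = (1/3)·3·L^(-2/3) = L^(-2/3).
Setting P·MP_L = w: 6·L^(-2/3) = w.
Solving for L: L^(-2/3) = w/6, so L = (6/w)^(3/2).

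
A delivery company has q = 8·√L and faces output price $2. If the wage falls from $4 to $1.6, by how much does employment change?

From P·MP_L = w with MP_L = 4·L^(-1/2), the labor demand is L(w) = (8/w)^(2).
At w = 4: L = 4. At w = 1.6: L = 25.
ΔL = 25 − 4 = 21.

ΔL = 21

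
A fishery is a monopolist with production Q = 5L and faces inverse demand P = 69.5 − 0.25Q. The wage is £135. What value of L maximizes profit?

Marginal revenue from the inverse demand is MR = 69.5 − 0.5Q.
The marginal product is MP_L = 5.
A monopolist hires until marginal revenue product equals the wage: MR·MP_L = w.
(69.5 − 2.5L)·5 = 135, so L = 17.

L* = 17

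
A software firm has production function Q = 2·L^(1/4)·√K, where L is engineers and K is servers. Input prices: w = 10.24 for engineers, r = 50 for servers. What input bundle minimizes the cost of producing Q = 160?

L* = 625, K* = 256

Cost minimization requires the marginal rate of technical substitution to equal the input-price ratio: MP_L/MP_K = w/r.
Here MP_L/MP_K = (1/4)·(K/L)/(1/2) = 0.5·(K/L). Setting this equal to 10.24/50 = 0.2048 gives K = 0.4096L.
Substituting into Q = 160: 2·L^(1/4)·(0.4096L)^(1/2) = 160.
Solving, L = 625 and K = 256.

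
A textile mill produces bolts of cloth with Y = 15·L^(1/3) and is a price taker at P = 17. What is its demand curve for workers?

MP_L = (1/3)·15·L^(-2/3) = 5·L^(-2/3).
Setting P·MP_L = w: 85·L^(-2/3) = w.
Solving for L: L^(-2/3) = w/85, so L = (85/w)^(3/2).

L(w) = (85/w)^(3/2)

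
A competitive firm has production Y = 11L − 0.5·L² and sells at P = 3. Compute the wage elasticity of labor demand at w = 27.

From P·MP_L = w with MP_L = 11 − L, labor demand is L(w) = 11 − w/3.
dL/dw = −1/(3) = -1/3.
At w = 27, L = 2, so ε = (dL/dw)·(w/L) = (-1/3)·(27/2) = -4.5.

ε = -4.5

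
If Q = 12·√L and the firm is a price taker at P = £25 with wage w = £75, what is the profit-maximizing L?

MP_L = (1/2)·12·L^(-1/2) = 6·L^(-1/2).
Profit maximization for a price taker requires P·MP_L = w: 25·6·L^(-1/2) = 75.
So L^(-1/2) = 0.5, which gives L = 4.

L* = 4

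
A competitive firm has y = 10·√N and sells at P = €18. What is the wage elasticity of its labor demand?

MP_N = (1/2)·10·N^(-1/2), so P·MP_N = w gives 90·N^(-1/2) = w.
Solving, N(w) = (90/w)^(2). This is a constant-elasticity form: N ∝ w^(−2), so ε = −2.

ε = -2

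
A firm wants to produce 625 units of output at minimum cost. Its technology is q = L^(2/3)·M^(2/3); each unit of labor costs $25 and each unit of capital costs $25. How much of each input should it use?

L* = 125, M* = 125

Cost minimization requires the marginal rate of technical substitution to equal the input-price ratio: MP_L/MP_M = w/r.
Here MP_L/MP_M = (2/3)·(M/L)/(2/3) = (M/L). Setting this equal to 25/25 = 1 gives M = L.
Substituting into q = 625: L^(2/3)·(L)^(2/3) = 625.
Solving, L = 125 and M = 125.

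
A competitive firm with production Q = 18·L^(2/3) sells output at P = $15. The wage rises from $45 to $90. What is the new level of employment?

L* = 8

From P·MP_L = w with MP_L = 12·L^(-1/3), the labor demand is L(w) = (180/w)^(3).
At w = 45: L = 64. At w = 90: L = 8.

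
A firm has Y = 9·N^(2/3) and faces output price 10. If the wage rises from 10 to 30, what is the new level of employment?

N* = 8

From P·MP_N = w with MP_N = 6·N^(-1/3), the labor demand is N(w) = (60/w)^(3).
At w = 10: N = 216. At w = 30: N = 8.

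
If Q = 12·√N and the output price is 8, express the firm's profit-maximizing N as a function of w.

MP_N = (1/2)·12·N^(-1/2) = 6·N^(-1/2).
Setting P·MP_N = w: 48·N^(-1/2) = w.
Solving for N: N^(-1/2) = w/48, so N = (48/w)^(2).

N(w) = 2304/w²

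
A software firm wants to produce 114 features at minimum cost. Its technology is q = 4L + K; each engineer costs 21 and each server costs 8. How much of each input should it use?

L* = 28.5, K* = 0

The inputs are perfect substitutes, so the firm uses whichever has the lower cost per unit of output.
Cost per unit of output via L is 5.25; via K it is 8. L is cheaper.
Producing q = 114 with L alone: L = 28.5, K = 0.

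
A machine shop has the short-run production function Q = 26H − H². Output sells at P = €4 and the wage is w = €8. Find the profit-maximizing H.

H* = 12

The marginal product of H is MP_H = 26 − 2H.
A price-taking firm hires until the value of the marginal product equals the wage: P·MP_H = w, so 4·(26 − 2H) = 8.
Then 26 − 2H = 2, giving H = 12.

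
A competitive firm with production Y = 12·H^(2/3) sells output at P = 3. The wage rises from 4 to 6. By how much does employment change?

From P·MP_H = w with MP_H = 8·H^(-1/3), the labor demand is H(w) = (24/w)^(3).
At w = 4: H = 216. At w = 6: H = 64.
ΔH = 64 − 216 = -152.

ΔH = -152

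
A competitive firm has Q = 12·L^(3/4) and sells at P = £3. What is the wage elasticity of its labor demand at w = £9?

MP_L = (3/4)·12·L^(-1/4), so P·MP_L = w gives 27·L^(-1/4) = w.
Solving, L(w) = (27/w)^(4). This is a constant-elasticity form: L ∝ w^(−4), so ε = −4.

ε = -4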